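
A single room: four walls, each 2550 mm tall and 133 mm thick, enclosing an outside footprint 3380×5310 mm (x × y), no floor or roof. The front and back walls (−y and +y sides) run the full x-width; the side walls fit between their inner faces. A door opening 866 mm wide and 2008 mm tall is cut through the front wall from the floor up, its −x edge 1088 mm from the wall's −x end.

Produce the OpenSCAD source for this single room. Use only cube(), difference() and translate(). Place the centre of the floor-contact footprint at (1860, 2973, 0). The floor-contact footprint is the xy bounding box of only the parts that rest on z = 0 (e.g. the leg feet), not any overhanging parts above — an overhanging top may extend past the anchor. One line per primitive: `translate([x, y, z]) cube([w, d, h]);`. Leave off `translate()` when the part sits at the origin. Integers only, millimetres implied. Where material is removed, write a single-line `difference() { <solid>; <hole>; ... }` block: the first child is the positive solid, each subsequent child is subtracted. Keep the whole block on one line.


difference() { translate([170, 318, 0]) cube([3380, 133, 2550]); translate([1258, 318, 0]) cube([866, 133, 2008]); }
translate([170, 5495, 0]) cube([3380, 133, 2550]);
translate([170, 451, 0]) cube([133, 5044, 2550]);
translate([3417, 451, 0]) cube([133, 5044, 2550]);


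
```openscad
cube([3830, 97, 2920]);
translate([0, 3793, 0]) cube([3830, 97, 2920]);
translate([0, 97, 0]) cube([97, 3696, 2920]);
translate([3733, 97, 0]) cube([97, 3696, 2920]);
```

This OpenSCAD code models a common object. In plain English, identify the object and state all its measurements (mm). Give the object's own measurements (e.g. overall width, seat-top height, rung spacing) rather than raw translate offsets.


The wall frame of a small rectangular building: four walls, each 2920 mm tall and 97 mm thick, enclosing a footprint 3830 mm (x) by 3890 mm (y) outside-to-outside, with no floor or roof. The front and back walls (the −y and +y sides) span the full width; the two side walls fit between them.


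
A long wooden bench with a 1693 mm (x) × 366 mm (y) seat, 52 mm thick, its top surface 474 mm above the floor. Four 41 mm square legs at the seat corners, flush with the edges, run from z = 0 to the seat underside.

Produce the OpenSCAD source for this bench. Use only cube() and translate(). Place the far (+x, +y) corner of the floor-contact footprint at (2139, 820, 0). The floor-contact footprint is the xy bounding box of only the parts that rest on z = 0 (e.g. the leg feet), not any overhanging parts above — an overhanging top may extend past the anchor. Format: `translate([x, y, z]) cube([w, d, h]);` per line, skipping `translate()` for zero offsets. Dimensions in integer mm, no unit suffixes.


translate([446, 454, 422]) cube([1693, 366, 52]);
translate([446, 454, 0]) cube([41, 41, 422]);
translate([446, 779, 0]) cube([41, 41, 422]);
translate([2098, 454, 0]) cube([41, 41, 422]);
translate([2098, 779, 0]) cube([41, 41, 422]);


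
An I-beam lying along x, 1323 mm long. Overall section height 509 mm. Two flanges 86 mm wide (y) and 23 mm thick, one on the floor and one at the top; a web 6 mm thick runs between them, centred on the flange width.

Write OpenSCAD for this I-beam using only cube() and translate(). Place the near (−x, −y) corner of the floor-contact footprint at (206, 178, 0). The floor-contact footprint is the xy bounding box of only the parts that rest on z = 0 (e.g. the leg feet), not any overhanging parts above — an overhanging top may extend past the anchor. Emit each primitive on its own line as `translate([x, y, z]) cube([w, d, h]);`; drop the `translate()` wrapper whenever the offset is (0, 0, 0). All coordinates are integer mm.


translate([206, 178, 0]) cube([1323, 86, 23]);
translate([206, 218, 23]) cube([1323, 6, 463]);
translate([206, 178, 486]) cube([1323, 86, 23]);


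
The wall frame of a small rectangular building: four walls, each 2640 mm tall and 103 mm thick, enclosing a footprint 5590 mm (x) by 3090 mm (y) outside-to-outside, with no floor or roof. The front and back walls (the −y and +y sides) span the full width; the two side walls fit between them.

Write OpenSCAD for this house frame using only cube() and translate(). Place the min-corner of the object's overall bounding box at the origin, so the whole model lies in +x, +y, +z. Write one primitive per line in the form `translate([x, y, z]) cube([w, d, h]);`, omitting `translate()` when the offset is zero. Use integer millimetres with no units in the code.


cube([5590, 103, 2640]);
translate([0, 2987, 0]) cube([5590, 103, 2640]);
translate([0, 103, 0]) cube([103, 2884, 2640]);
translate([5487, 103, 0]) cube([103, 2884, 2640]);


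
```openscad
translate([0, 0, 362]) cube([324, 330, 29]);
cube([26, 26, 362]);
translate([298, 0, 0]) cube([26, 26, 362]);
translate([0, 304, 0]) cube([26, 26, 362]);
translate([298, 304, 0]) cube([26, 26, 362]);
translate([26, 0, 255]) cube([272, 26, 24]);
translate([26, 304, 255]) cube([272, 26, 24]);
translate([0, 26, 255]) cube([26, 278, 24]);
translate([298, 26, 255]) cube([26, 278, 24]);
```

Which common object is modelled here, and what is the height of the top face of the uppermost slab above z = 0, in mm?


A stool. The seat height is 391 mm.

A 324×330×29 slab at z = 362 on four corner posts — a stool. The seat top is 362 + 29 = 391 mm.


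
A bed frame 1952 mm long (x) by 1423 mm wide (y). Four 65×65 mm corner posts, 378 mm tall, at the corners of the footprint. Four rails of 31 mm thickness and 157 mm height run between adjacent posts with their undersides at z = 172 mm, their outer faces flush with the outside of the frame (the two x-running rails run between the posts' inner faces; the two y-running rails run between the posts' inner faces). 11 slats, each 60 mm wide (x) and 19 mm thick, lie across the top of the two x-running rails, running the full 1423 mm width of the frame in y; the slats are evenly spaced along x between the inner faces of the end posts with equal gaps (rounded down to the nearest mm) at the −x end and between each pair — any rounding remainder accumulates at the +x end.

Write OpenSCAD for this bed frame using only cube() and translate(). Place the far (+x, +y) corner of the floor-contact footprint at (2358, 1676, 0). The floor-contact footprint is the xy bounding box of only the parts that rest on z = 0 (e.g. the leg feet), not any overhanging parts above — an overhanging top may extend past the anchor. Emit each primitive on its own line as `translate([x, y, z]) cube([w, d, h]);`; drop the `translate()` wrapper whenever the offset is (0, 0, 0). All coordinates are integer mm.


translate([406, 253, 0]) cube([65, 65, 378]);
translate([406, 1611, 0]) cube([65, 65, 378]);
translate([2293, 253, 0]) cube([65, 65, 378]);
translate([2293, 1611, 0]) cube([65, 65, 378]);
translate([471, 253, 172]) cube([1822, 31, 157]);
translate([471, 1645, 172]) cube([1822, 31, 157]);
translate([406, 318, 172]) cube([31, 1293, 157]);
translate([2327, 318, 172]) cube([31, 1293, 157]);
translate([567, 253, 329]) cube([60, 1423, 19]);
translate([723, 253, 329]) cube([60, 1423, 19]);
translate([879, 253, 329]) cube([60, 1423, 19]);
translate([1035, 253, 329]) cube([60, 1423, 19]);
translate([1191, 253, 329]) cube([60, 1423, 19]);
translate([1347, 253, 329]) cube([60, 1423, 19]);
translate([1503, 253, 329]) cube([60, 1423, 19]);
translate([1659, 253, 329]) cube([60, 1423, 19]);
translate([1815, 253, 329]) cube([60, 1423, 19]);
translate([1971, 253, 329]) cube([60, 1423, 19]);
translate([2127, 253, 329]) cube([60, 1423, 19]);


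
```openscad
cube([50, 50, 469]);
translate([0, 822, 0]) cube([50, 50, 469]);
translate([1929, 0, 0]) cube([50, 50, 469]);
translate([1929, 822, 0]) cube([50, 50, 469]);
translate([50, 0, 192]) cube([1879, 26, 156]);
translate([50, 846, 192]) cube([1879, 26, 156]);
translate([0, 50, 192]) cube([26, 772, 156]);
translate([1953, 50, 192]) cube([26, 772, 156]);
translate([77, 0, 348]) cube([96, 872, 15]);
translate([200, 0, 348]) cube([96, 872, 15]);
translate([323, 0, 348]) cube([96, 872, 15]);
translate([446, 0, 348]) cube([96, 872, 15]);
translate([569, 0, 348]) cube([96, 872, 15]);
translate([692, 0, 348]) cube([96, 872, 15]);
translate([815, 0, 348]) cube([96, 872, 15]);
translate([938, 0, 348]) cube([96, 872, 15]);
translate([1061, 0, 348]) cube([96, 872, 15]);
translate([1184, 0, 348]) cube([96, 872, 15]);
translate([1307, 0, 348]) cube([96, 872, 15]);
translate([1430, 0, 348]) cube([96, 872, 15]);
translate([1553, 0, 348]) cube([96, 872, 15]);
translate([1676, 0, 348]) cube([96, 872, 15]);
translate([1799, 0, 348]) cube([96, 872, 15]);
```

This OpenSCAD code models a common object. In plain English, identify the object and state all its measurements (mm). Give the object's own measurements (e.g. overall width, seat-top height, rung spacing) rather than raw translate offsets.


A bed frame 1979 mm long (x) by 872 mm wide (y). Four 50×50 mm corner posts, 469 mm tall, at the corners of the footprint. Four rails of 26 mm thickness and 156 mm height run between adjacent posts with their undersides at z = 192 mm, their outer faces flush with the outside of the frame (the two x-running rails run between the posts' inner faces; the two y-running rails run between the posts' inner faces). 15 slats, each 96 mm wide (x) and 15 mm thick, lie across the top of the two x-running rails, running the full 872 mm width of the frame in y; along x they sit between the end posts with a 27 mm gap after the −x posts and between neighbouring slats, leaving 34 mm before the +x posts.


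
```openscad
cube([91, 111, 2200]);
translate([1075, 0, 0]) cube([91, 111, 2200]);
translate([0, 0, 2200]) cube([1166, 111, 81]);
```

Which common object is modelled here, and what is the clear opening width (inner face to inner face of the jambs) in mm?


A door frame. The clear opening width is 984 mm.

Two 2200 mm tall posts with a header on top — a door frame. The left jamb is 91 mm wide at x = 0; the right jamb starts at x = 1075. The clear opening is 1075 − 91 = 984 mm.


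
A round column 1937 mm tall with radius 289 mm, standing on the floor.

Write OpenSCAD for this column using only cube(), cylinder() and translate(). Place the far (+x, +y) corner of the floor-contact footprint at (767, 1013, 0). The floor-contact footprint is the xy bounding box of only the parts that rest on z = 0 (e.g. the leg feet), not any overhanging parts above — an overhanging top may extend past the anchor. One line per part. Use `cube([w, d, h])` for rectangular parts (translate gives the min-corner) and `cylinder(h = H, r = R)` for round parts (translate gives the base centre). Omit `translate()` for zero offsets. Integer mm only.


translate([478, 724, 0]) cylinder(h = 1937, r = 289);


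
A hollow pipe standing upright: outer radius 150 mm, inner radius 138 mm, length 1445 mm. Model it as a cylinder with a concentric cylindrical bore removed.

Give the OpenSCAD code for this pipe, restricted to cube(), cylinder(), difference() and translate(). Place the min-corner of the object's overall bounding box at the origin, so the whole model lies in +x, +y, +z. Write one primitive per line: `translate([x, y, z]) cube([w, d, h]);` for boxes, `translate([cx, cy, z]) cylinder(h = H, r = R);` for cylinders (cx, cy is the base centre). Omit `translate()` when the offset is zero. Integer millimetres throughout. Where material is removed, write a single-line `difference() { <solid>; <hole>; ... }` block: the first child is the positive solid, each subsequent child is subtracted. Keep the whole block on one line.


difference() { translate([150, 150, 0]) cylinder(h = 1445, r = 150); translate([150, 150, 0]) cylinder(h = 1445, r = 138); }


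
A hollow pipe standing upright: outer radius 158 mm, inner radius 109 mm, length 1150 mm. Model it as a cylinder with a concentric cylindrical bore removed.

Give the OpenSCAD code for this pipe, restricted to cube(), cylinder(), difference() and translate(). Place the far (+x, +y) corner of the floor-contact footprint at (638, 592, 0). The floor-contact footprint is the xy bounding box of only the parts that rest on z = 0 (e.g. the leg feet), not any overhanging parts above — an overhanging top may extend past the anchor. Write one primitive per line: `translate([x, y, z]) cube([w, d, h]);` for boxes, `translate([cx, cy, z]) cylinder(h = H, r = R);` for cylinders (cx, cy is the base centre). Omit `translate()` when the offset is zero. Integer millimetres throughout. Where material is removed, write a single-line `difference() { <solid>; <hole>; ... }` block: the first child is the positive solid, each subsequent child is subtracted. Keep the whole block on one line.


difference() { translate([480, 434, 0]) cylinder(h = 1150, r = 158); translate([480, 434, 0]) cylinder(h = 1150, r = 109); }


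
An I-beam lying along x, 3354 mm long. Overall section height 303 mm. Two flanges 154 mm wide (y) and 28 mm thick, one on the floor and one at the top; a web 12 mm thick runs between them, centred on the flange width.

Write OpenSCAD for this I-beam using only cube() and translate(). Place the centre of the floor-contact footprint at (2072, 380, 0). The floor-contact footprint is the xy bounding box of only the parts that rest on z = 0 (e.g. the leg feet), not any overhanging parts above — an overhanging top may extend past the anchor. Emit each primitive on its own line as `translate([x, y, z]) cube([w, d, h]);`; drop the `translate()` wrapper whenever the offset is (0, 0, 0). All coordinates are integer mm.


translate([395, 303, 0]) cube([3354, 154, 28]);
translate([395, 374, 28]) cube([3354, 12, 247]);
translate([395, 303, 275]) cube([3354, 154, 28]);


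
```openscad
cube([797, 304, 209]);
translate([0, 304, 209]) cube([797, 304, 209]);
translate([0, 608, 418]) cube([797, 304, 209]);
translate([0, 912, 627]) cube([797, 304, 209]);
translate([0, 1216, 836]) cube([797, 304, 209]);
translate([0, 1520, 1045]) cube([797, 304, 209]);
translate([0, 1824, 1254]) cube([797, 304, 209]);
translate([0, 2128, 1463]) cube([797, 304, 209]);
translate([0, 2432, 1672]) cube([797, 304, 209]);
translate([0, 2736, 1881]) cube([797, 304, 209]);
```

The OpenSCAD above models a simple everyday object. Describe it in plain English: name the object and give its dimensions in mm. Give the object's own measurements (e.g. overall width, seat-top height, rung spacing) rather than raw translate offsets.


A straight staircase of 10 solid steps. Each step is 797 mm wide (x), 304 mm deep (y, the going) and 209 mm tall (the rise). The first step rests on the floor; each subsequent step sits one going further in +y and one rise higher in +z, directly behind and above the previous step with no overlap.


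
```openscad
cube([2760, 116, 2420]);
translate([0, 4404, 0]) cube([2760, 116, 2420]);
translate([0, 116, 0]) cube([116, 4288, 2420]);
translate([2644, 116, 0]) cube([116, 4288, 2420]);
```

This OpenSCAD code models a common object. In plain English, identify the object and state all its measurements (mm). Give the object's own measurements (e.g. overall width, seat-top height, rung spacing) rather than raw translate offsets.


The wall frame of a small rectangular building: four walls, each 2420 mm tall and 116 mm thick, enclosing a footprint 2760 mm (x) by 4520 mm (y) outside-to-outside, with no floor or roof. The front and back walls (the −y and +y sides) span the full width; the two side walls fit between them.


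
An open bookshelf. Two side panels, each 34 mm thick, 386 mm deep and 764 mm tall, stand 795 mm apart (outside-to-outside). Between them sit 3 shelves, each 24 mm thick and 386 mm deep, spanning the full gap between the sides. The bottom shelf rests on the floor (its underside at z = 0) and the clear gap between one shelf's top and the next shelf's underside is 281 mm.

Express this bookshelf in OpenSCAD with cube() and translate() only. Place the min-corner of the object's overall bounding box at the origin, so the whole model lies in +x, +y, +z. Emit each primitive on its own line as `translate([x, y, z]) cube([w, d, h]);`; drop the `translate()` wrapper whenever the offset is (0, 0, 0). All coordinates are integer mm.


cube([34, 386, 764]);
translate([761, 0, 0]) cube([34, 386, 764]);
translate([34, 0, 0]) cube([727, 386, 24]);
translate([34, 0, 305]) cube([727, 386, 24]);
translate([34, 0, 610]) cube([727, 386, 24]);


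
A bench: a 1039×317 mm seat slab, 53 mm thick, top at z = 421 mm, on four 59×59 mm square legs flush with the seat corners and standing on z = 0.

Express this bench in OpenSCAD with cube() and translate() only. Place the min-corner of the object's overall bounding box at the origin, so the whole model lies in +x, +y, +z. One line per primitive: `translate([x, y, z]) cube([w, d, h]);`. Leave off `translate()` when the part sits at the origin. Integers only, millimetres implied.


// leg_h = 421 − 53 = 368
translate([0, 0, 368]) cube([1039, 317, 53]);
cube([59, 59, 368]);
translate([0, 258, 0]) cube([59, 59, 368]);
translate([980, 0, 0]) cube([59, 59, 368]);
translate([980, 258, 0]) cube([59, 59, 368]);


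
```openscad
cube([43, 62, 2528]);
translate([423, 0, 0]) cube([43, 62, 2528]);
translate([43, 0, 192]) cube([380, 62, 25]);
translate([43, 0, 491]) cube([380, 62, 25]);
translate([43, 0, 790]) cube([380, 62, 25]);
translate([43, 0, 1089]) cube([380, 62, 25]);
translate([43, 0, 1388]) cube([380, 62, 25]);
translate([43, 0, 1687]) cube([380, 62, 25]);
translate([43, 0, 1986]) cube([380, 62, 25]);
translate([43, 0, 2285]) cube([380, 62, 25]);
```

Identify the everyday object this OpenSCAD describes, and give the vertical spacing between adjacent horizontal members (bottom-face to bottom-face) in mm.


A ladder. The rung spacing is 299 mm.

Two tall 43×62 posts with 8 short bars between them — a ladder. Adjacent rungs sit at z = 192 and z = 491, so the spacing is 491 − 192 = 299 mm.


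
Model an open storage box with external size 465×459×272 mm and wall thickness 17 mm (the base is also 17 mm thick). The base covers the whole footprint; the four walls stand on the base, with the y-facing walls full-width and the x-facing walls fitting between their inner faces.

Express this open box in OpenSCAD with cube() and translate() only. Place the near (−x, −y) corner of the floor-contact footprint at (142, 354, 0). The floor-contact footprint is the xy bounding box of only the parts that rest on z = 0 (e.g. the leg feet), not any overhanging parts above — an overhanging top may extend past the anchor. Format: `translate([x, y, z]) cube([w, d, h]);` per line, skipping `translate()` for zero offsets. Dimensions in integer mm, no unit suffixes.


translate([142, 354, 0]) cube([465, 459, 17]);
translate([142, 354, 17]) cube([465, 17, 255]);
translate([142, 796, 17]) cube([465, 17, 255]);
translate([142, 371, 17]) cube([17, 425, 255]);
translate([590, 371, 17]) cube([17, 425, 255]);


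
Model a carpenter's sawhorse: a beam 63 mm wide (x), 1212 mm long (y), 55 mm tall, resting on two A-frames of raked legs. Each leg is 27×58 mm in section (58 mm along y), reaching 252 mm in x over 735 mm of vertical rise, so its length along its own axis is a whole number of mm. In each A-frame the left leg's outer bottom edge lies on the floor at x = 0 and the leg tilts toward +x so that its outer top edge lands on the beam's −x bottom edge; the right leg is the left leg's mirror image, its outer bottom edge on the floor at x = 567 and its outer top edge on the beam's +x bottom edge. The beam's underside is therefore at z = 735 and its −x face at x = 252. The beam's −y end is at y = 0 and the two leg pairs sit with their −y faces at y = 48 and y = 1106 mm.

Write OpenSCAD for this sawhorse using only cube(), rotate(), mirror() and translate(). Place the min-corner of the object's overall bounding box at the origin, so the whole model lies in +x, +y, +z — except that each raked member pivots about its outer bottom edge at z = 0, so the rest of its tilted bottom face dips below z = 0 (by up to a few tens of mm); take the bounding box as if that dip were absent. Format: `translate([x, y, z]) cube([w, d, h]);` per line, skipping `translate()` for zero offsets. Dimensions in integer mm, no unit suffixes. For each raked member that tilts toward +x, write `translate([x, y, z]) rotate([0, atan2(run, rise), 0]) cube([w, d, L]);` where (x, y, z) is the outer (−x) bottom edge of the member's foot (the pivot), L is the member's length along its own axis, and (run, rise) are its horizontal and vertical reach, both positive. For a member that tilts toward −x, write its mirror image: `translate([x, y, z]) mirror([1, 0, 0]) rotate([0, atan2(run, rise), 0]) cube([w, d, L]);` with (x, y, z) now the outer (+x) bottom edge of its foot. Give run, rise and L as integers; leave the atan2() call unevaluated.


translate([252, 0, 735]) cube([63, 1212, 55]);
translate([0, 48, 0]) rotate([0, atan2(252, 735), 0]) cube([27, 58, 777]);
translate([567, 48, 0]) mirror([1, 0, 0]) rotate([0, atan2(252, 735), 0]) cube([27, 58, 777]);
translate([0, 1106, 0]) rotate([0, atan2(252, 735), 0]) cube([27, 58, 777]);
translate([567, 1106, 0]) mirror([1, 0, 0]) rotate([0, atan2(252, 735), 0]) cube([27, 58, 777]);


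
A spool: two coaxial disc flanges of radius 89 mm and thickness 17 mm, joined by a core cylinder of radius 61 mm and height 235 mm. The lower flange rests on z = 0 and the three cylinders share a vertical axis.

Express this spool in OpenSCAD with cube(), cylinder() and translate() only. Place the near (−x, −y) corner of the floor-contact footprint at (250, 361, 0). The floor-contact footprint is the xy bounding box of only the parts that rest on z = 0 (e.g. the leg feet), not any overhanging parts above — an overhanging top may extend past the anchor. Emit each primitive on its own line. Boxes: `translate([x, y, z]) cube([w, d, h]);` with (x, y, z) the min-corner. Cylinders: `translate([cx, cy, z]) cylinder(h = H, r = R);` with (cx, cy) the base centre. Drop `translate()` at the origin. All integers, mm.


translate([339, 450, 0]) cylinder(h = 17, r = 89);
translate([339, 450, 17]) cylinder(h = 235, r = 61);
translate([339, 450, 252]) cylinder(h = 17, r = 89);


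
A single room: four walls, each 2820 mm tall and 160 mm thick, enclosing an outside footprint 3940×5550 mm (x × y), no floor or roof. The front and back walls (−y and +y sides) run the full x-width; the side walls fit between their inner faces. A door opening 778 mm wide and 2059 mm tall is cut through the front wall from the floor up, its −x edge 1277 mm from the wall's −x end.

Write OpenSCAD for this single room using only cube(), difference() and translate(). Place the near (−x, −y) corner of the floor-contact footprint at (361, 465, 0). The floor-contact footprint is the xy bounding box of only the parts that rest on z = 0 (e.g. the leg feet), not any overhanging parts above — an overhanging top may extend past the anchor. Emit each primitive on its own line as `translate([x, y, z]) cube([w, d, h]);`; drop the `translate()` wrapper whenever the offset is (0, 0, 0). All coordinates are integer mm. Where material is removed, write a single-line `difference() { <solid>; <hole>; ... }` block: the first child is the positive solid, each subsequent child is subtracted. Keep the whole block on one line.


difference() { translate([361, 465, 0]) cube([3940, 160, 2820]); translate([1638, 465, 0]) cube([778, 160, 2059]); }
translate([361, 5855, 0]) cube([3940, 160, 2820]);
translate([361, 625, 0]) cube([160, 5230, 2820]);
translate([4141, 625, 0]) cube([160, 5230, 2820]);


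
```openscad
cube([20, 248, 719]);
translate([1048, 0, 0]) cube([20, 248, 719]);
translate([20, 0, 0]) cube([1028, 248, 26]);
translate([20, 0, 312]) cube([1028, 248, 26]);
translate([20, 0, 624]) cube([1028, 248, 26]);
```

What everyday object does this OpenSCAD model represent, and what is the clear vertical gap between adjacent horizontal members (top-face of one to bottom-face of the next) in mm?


A bookshelf. The clear shelf gap is 286 mm.

Two tall side panels with 3 horizontal boards between them — a bookshelf. The first two shelf undersides are at z = 0 and z = 312; with shelf thickness 26, the clear gap is 312 − 0 − 26 = 286 mm.


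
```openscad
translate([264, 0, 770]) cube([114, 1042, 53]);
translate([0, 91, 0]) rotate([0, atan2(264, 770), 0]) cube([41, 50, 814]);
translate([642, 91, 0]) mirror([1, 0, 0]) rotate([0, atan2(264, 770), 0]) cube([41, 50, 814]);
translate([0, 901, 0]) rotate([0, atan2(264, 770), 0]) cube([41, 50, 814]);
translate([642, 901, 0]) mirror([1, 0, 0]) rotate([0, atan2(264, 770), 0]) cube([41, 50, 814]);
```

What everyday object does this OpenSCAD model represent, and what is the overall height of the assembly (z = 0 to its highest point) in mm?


A sawhorse. The overall height is 823 mm.

A beam across two mirrored pairs of raked legs — a sawhorse. The beam's underside is at z = 770 (matching the legs' vertical rise in atan2(264, 770)) and the beam is 53 mm tall, so its top is at 770 + 53 = 823 mm. The raked legs top out at the beam's underside, so that is the highest point.


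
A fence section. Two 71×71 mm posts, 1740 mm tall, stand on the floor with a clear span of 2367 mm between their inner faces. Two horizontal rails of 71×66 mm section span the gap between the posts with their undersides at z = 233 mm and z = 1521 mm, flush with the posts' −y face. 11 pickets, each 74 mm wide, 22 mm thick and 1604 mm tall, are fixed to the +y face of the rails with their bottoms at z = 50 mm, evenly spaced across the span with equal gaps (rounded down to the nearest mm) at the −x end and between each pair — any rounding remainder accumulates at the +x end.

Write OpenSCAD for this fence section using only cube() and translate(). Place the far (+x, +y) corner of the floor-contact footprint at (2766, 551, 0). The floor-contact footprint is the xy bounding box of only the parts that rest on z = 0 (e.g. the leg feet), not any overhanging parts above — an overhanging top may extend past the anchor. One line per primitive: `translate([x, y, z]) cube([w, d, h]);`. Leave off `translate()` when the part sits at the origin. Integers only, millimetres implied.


translate([257, 480, 0]) cube([71, 71, 1740]);
translate([2695, 480, 0]) cube([71, 71, 1740]);
translate([328, 480, 233]) cube([2367, 71, 66]);
translate([328, 480, 1521]) cube([2367, 71, 66]);
translate([457, 551, 50]) cube([74, 22, 1604]);
translate([660, 551, 50]) cube([74, 22, 1604]);
translate([863, 551, 50]) cube([74, 22, 1604]);
translate([1066, 551, 50]) cube([74, 22, 1604]);
translate([1269, 551, 50]) cube([74, 22, 1604]);
translate([1472, 551, 50]) cube([74, 22, 1604]);
translate([1675, 551, 50]) cube([74, 22, 1604]);
translate([1878, 551, 50]) cube([74, 22, 1604]);
translate([2081, 551, 50]) cube([74, 22, 1604]);
translate([2284, 551, 50]) cube([74, 22, 1604]);
translate([2487, 551, 50]) cube([74, 22, 1604]);


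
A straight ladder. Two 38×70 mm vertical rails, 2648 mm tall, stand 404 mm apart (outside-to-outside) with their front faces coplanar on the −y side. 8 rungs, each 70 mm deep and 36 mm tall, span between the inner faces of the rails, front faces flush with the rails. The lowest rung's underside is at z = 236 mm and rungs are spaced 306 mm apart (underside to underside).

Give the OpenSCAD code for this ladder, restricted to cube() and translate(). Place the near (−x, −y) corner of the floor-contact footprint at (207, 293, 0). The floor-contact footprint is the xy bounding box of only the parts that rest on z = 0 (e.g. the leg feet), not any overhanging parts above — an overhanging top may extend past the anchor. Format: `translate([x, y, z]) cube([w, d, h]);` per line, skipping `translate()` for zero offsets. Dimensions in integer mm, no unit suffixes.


// rung span = 404 - 2*38 = 328
// rung[k] z = 236 + k*306
translate([207, 293, 0]) cube([38, 70, 2648]);
translate([573, 293, 0]) cube([38, 70, 2648]);
translate([245, 293, 236]) cube([328, 70, 36]);
translate([245, 293, 542]) cube([328, 70, 36]);
translate([245, 293, 848]) cube([328, 70, 36]);
translate([245, 293, 1154]) cube([328, 70, 36]);
translate([245, 293, 1460]) cube([328, 70, 36]);
translate([245, 293, 1766]) cube([328, 70, 36]);
translate([245, 293, 2072]) cube([328, 70, 36]);
translate([245, 293, 2378]) cube([328, 70, 36]);


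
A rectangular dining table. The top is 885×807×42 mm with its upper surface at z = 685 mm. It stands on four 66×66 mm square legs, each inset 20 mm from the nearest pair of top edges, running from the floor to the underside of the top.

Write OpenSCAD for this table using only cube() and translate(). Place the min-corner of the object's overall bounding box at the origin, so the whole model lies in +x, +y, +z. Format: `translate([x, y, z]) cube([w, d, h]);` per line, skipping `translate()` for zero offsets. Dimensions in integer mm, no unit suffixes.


translate([0, 0, 643]) cube([885, 807, 42]);
translate([20, 20, 0]) cube([66, 66, 643]);
translate([799, 20, 0]) cube([66, 66, 643]);
translate([20, 721, 0]) cube([66, 66, 643]);
translate([799, 721, 0]) cube([66, 66, 643]);


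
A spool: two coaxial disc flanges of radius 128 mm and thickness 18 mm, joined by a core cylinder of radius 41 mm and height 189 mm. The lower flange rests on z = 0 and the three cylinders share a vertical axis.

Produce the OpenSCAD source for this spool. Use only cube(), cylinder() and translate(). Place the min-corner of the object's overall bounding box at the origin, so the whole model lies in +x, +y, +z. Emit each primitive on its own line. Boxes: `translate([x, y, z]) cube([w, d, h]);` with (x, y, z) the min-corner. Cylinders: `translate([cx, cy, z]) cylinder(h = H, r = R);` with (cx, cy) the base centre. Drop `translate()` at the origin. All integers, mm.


translate([128, 128, 0]) cylinder(h = 18, r = 128);
translate([128, 128, 18]) cylinder(h = 189, r = 41);
translate([128, 128, 207]) cylinder(h = 18, r = 128);


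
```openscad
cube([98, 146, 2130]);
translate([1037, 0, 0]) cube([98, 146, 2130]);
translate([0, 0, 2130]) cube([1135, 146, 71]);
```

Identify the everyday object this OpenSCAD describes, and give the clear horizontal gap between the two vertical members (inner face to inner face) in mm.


A door frame. The clear opening width is 939 mm.

Two 2130 mm tall posts with a header on top — a door frame. The left jamb is 98 mm wide at x = 0; the right jamb starts at x = 1037. The clear opening is 1037 − 98 = 939 mm.


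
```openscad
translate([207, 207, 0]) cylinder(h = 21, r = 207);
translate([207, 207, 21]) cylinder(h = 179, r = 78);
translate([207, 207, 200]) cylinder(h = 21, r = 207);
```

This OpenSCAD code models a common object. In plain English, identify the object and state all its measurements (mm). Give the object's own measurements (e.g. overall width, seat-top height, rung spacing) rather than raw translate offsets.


A spool: two coaxial disc flanges of radius 207 mm and thickness 21 mm, joined by a core cylinder of radius 78 mm and height 179 mm. The lower flange rests on z = 0 and the three cylinders share a vertical axis.


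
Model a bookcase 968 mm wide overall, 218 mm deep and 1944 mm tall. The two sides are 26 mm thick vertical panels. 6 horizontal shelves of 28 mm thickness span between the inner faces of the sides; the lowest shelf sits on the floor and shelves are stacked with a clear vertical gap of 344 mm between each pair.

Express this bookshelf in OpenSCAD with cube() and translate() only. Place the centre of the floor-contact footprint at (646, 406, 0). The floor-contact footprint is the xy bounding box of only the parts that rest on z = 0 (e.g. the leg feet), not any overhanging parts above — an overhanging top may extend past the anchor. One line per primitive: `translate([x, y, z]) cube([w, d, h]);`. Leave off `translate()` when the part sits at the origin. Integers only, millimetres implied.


translate([162, 297, 0]) cube([26, 218, 1944]);
translate([1104, 297, 0]) cube([26, 218, 1944]);
translate([188, 297, 0]) cube([916, 218, 28]);
translate([188, 297, 372]) cube([916, 218, 28]);
translate([188, 297, 744]) cube([916, 218, 28]);
translate([188, 297, 1116]) cube([916, 218, 28]);
translate([188, 297, 1488]) cube([916, 218, 28]);
translate([188, 297, 1860]) cube([916, 218, 28]);


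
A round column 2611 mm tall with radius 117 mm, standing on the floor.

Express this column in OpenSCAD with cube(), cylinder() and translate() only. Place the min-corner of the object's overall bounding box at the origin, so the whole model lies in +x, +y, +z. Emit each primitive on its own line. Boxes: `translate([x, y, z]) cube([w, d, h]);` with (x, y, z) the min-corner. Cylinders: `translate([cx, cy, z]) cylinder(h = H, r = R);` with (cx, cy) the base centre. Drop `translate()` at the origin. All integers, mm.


translate([117, 117, 0]) cylinder(h = 2611, r = 117);


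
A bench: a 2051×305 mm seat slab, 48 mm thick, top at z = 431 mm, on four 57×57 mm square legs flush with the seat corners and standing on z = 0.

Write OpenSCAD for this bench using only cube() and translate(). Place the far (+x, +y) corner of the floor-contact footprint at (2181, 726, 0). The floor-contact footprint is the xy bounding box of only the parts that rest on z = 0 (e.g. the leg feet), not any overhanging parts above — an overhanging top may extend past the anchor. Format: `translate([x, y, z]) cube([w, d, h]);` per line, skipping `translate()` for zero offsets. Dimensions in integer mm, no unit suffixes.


// leg_h = 431 − 48 = 383
translate([130, 421, 383]) cube([2051, 305, 48]);
translate([130, 421, 0]) cube([57, 57, 383]);
translate([130, 669, 0]) cube([57, 57, 383]);
translate([2124, 421, 0]) cube([57, 57, 383]);
translate([2124, 669, 0]) cube([57, 57, 383]);


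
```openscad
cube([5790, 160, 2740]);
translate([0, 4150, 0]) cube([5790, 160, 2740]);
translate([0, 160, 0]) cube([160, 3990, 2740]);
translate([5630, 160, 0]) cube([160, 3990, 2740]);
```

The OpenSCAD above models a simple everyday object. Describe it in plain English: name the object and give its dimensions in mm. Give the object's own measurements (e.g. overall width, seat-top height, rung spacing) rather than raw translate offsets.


The wall frame of a small rectangular building: four walls, each 2740 mm tall and 160 mm thick, enclosing a footprint 5790 mm (x) by 4310 mm (y) outside-to-outside, with no floor or roof. The front and back walls (the −y and +y sides) span the full width; the two side walls fit between them.


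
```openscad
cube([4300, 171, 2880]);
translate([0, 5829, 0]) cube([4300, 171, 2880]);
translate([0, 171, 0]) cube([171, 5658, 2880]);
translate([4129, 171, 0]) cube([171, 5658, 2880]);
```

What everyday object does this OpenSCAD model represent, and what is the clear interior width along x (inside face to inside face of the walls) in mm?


A house (or room) frame. The interior width is 3958 mm.

Four 2880 mm walls enclosing a rectangle with no floor or roof — a room or house frame. Outside width is 4300 mm and wall thickness is 171 mm, so the interior width is 4300 − 2 × 171 = 3958 mm.


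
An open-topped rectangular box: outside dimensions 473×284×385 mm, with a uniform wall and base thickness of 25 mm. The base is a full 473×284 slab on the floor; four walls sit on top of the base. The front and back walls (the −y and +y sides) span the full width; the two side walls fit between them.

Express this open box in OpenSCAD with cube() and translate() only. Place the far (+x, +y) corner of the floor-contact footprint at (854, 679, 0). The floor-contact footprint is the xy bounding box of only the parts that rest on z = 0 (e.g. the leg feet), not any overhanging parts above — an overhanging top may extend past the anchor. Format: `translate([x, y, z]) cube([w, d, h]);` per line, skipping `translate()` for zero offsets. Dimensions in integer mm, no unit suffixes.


translate([381, 395, 0]) cube([473, 284, 25]);
translate([381, 395, 25]) cube([473, 25, 360]);
translate([381, 654, 25]) cube([473, 25, 360]);
translate([381, 420, 25]) cube([25, 234, 360]);
translate([829, 420, 25]) cube([25, 234, 360]);


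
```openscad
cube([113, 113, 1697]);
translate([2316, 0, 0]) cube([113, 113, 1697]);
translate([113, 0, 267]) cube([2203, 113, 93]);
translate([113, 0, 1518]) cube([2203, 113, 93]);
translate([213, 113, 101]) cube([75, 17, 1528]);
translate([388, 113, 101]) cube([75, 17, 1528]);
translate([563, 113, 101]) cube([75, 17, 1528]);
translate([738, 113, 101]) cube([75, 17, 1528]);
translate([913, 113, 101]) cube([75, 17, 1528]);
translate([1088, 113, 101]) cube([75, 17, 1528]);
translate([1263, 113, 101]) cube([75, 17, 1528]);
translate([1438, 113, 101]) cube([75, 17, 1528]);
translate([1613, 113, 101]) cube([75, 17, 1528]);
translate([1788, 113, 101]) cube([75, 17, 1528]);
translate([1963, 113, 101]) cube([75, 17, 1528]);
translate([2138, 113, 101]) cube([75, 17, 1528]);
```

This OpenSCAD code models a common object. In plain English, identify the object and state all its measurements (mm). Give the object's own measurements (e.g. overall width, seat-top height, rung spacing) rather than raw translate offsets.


A fence section. Two 113×113 mm posts, 1697 mm tall, stand on the floor with a clear span of 2203 mm between their inner faces. Two horizontal rails of 113×93 mm section span the gap between the posts with their undersides at z = 267 mm and z = 1518 mm, flush with the posts' −y face. 12 pickets, each 75 mm wide, 17 mm thick and 1528 mm tall, are fixed to the +y face of the rails with their bottoms at z = 101 mm, spaced across the span with a 100 mm gap after the −x post and between neighbouring pickets, with 103 mm left before the +x post.


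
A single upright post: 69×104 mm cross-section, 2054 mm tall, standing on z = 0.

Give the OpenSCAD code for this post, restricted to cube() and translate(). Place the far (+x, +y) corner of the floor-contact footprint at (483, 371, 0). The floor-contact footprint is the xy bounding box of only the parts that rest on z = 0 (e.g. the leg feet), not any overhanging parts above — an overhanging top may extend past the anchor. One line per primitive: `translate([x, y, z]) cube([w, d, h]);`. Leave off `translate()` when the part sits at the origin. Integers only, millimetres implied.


translate([414, 267, 0]) cube([69, 104, 2054]);


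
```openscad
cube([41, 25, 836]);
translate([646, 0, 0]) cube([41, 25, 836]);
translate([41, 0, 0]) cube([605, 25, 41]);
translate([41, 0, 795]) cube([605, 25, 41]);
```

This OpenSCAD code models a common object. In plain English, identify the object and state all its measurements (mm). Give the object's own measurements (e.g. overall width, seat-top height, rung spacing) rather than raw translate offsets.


A rectangular picture frame lying in the x–z plane (depth along y). The opening is 605 mm wide (x) by 754 mm tall (z), surrounded by a border 41 mm wide on all four sides. The frame is 25 mm deep and is made of two full-height vertical stiles with two horizontal rails fitted between them.


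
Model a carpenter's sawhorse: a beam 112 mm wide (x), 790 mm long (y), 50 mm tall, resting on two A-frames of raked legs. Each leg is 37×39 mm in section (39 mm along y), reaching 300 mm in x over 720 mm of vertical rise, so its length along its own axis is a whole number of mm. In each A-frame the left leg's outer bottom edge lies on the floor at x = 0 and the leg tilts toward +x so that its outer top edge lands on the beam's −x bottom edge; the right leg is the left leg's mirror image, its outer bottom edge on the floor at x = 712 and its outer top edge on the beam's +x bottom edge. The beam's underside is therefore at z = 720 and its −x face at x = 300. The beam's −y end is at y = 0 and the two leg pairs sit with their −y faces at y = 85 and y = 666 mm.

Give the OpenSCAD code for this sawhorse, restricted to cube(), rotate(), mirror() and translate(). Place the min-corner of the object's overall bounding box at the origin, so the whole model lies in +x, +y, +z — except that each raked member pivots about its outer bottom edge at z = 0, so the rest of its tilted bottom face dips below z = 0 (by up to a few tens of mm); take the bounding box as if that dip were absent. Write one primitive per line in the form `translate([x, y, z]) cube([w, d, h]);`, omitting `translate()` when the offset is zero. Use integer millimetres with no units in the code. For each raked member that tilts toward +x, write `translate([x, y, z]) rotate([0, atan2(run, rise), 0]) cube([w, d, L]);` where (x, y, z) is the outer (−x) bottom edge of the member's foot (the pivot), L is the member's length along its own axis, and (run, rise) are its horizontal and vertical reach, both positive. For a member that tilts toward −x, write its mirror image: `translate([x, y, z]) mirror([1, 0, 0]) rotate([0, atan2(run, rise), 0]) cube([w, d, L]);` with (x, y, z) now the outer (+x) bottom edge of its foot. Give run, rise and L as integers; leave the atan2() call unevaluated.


// leg length = √(300² + 720²) = 780
// right-leg outer foot x = 2·300 + 112 = 712
// beam min-corner = (300, 0, 720)
translate([300, 0, 720]) cube([112, 790, 50]);
translate([0, 85, 0]) rotate([0, atan2(300, 720), 0]) cube([37, 39, 780]);
translate([712, 85, 0]) mirror([1, 0, 0]) rotate([0, atan2(300, 720), 0]) cube([37, 39, 780]);
translate([0, 666, 0]) rotate([0, atan2(300, 720), 0]) cube([37, 39, 780]);
translate([712, 666, 0]) mirror([1, 0, 0]) rotate([0, atan2(300, 720), 0]) cube([37, 39, 780]);
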